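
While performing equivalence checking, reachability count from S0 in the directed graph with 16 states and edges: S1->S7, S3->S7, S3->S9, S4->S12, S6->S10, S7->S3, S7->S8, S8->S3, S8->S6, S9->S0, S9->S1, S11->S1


BFS from S0:
  layer 0: {S0}
Reachable set: {S0}
Count = 1

1


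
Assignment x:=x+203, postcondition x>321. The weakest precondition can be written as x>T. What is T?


Formula: wp(x:=E, P) = P[E/x] (substitute E for x in postcondition)
Step 1: Postcondition: x>321
Step 2: Substitute x+203 for x: x+203>321
Step 3: Solve for x: x > 321-203 = 118

118


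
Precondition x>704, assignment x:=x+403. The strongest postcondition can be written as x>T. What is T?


Formula: sp(P, x:=E) = exists old_x. (x = E[old_x/x]) AND P[old_x/x] (old_x is the value of x before the assignment; eliminate old_x by solving x = E[old_x/x] for old_x)
Step 1: Precondition P: x>704, i.e. old_x > 704
Step 2: Assignment gives x = old_x + 403, so old_x = x - 403
Step 3: Substitute into P: x - 403 > 704
Step 4: Simplify: x > 704+403 = 1107

1107


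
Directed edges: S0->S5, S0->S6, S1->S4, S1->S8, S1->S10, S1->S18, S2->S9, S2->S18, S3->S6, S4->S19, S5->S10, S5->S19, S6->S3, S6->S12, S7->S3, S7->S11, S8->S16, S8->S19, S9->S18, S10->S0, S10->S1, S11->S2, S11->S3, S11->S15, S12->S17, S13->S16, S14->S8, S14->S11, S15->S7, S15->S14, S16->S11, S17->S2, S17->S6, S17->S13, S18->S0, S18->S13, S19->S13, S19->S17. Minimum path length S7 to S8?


BFS layer-by-layer from S7:
  dist 0: {S7}
  dist 1: {S3, S11}
  dist 2: {S2, S6, S15}
  dist 3: {S9, S12, S14, S18}
  dist 4: {S0, S8, S13, S17}
  -> S8 reached at distance 4
Shortest path length = 4

4


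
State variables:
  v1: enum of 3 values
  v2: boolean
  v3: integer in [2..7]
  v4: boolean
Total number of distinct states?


State space = product of domain sizes of all variables.
Domain sizes:
  v1 (enum of 3 values): 3
  v2 (boolean): 2
  v3 (integer in [2..7]): 6
  v4 (boolean): 2
Product = 3 * 2 * 6 * 2 = 72

72


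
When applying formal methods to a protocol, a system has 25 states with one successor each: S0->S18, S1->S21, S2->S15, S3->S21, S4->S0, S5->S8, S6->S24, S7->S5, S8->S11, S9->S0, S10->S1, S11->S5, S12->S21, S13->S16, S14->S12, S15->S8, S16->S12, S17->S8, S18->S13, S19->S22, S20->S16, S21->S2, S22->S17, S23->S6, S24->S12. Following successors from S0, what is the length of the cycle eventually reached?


Trace from S0 until a state repeats:
  S0 -> S18 -> S13 -> S16 -> S12 -> S21 -> S2 -> S15 -> S8 -> S11 -> S5 -> S8
S8 first seen at step 8, revisited at step 11.
Cycle length = 11 - 8 = 3

3


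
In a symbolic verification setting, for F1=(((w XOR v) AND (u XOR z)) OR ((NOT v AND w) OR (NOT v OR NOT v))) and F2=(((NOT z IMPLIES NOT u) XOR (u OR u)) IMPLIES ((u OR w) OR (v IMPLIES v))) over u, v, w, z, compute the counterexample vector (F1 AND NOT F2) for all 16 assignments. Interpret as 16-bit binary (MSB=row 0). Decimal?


F1 = (((w XOR v) AND (u XOR z)) OR ((NOT v AND w) OR (NOT v OR NOT v)))
F2 = (((NOT z IMPLIES NOT u) XOR (u OR u)) IMPLIES ((u OR w) OR (v IMPLIES v)))
Counterexample to F1=>F2 is where F1=1 and F2=0.
Evaluate each row (bits = u,v,w,z, MSB first):
  row 0 [0000]: F1=1 F2=1 -> F1&~F2 -> 0
  row 1 [0001]: F1=1 F2=1 -> F1&~F2 -> 0
  row 2 [0010]: F1=1 F2=1 -> F1&~F2 -> 0
  row 3 [0011]: F1=1 F2=1 -> F1&~F2 -> 0
  row 4 [0100]: F1=0 F2=1 -> F1&~F2 -> 0
  row 5 [0101]: F1=1 F2=1 -> F1&~F2 -> 0
  row 6 [0110]: F1=0 F2=1 -> F1&~F2 -> 0
  row 7 [0111]: F1=0 F2=1 -> F1&~F2 -> 0
  row 8 [1000]: F1=1 F2=1 -> F1&~F2 -> 0
  row 9 [1001]: F1=1 F2=1 -> F1&~F2 -> 0
  row 10 [1010]: F1=1 F2=1 -> F1&~F2 -> 0
  row 11 [1011]: F1=1 F2=1 -> F1&~F2 -> 0
  row 12 [1100]: F1=1 F2=1 -> F1&~F2 -> 0
  row 13 [1101]: F1=0 F2=1 -> F1&~F2 -> 0
  row 14 [1110]: F1=0 F2=1 -> F1&~F2 -> 0
  row 15 [1111]: F1=0 F2=1 -> F1&~F2 -> 0
Full result column, 4 rows per line (u,v fixed per line; w,z runs 00..11 left to right):
  rows 0-3 [u,v=00]: 0000  = hex 0
  rows 4-7 [u,v=01]: 0000  = hex 0
  rows 8-11 [u,v=10]: 0000  = hex 0
  rows 12-15 [u,v=11]: 0000  = hex 0
Counterexample vector (row 0 .. row 15) = 0000000000000000
Output column grouped in 4s = 0000 0000 0000 0000 = 0x0000
Convert to decimal digit by digit (value = value*16 + digit):
  0 -> 0
  0*16 + 0 = 0
  0*16 + 0 = 0
  0*16 + 0 = 0
Decimal = 0

0


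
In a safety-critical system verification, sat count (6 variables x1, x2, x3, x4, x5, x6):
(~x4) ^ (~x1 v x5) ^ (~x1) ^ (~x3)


CNF with 4 clauses over 6 vars (64 assignments).
An assignment satisfies CNF iff every clause has >=1 true literal.
Check each row (bits = x1,x2,x3,x4,x5,x6; clause T/F shown):
  row 0 [000000]: clauses=TTTT -> 1
  row 1 [000001]: clauses=TTTT -> 1
  row 2 [000010]: clauses=TTTT -> 1
  row 3 [000011]: clauses=TTTT -> 1
  row 4 [000100]: clauses=FTTT -> 0
  (every remaining row is evaluated the same way; all 64 results are listed next)
Full result column, 8 rows per line (x1,x2,x3 fixed per line; x4,x5,x6 runs 000..111 left to right):
  rows 0-7 [x1,x2,x3=000]: 11110000  (ones: 4)
  rows 8-15 [x1,x2,x3=001]: 00000000  (ones: 0)
  rows 16-23 [x1,x2,x3=010]: 11110000  (ones: 4)
  rows 24-31 [x1,x2,x3=011]: 00000000  (ones: 0)
  rows 32-39 [x1,x2,x3=100]: 00000000  (ones: 0)
  rows 40-47 [x1,x2,x3=101]: 00000000  (ones: 0)
  rows 48-55 [x1,x2,x3=110]: 00000000  (ones: 0)
  rows 56-63 [x1,x2,x3=111]: 00000000  (ones: 0)
Satisfying assignments = 4+0+4+0+0+0+0+0 = 8

8


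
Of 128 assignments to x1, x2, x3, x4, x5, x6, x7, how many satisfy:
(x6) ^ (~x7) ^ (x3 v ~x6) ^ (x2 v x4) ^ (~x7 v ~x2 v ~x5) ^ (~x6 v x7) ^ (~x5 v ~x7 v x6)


CNF with 7 clauses over 7 vars (128 assignments).
An assignment satisfies CNF iff every clause has >=1 true literal.
Check each row (bits = x1,x2,x3,x4,x5,x6,x7; clause T/F shown):
  row 0 [0000000]: clauses=FTTFTTT -> 0
  row 1 [0000001]: clauses=FFTFTTT -> 0
  row 2 [0000010]: clauses=TTFFTFT -> 0
  row 3 [0000011]: clauses=TFFFTTT -> 0
  row 4 [0000100]: clauses=FTTFTTT -> 0
  (every remaining row is evaluated the same way; all 128 results are listed next)
Full result column, 8 rows per line (x1,x2,x3,x4 fixed per line; x5,x6,x7 runs 000..111 left to right):
  rows 0-7 [x1,x2,x3,x4=0000]: 00000000  (ones: 0)
  rows 8-15 [x1,x2,x3,x4=0001]: 00000000  (ones: 0)
  rows 16-23 [x1,x2,x3,x4=0010]: 00000000  (ones: 0)
  rows 24-31 [x1,x2,x3,x4=0011]: 00000000  (ones: 0)
  rows 32-39 [x1,x2,x3,x4=0100]: 00000000  (ones: 0)
  rows 40-47 [x1,x2,x3,x4=0101]: 00000000  (ones: 0)
  rows 48-55 [x1,x2,x3,x4=0110]: 00000000  (ones: 0)
  rows 56-63 [x1,x2,x3,x4=0111]: 00000000  (ones: 0)
  rows 64-71 [x1,x2,x3,x4=1000]: 00000000  (ones: 0)
  rows 72-79 [x1,x2,x3,x4=1001]: 00000000  (ones: 0)
  rows 80-87 [x1,x2,x3,x4=1010]: 00000000  (ones: 0)
  rows 88-95 [x1,x2,x3,x4=1011]: 00000000  (ones: 0)
  rows 96-103 [x1,x2,x3,x4=1100]: 00000000  (ones: 0)
  rows 104-111 [x1,x2,x3,x4=1101]: 00000000  (ones: 0)
  rows 112-119 [x1,x2,x3,x4=1110]: 00000000  (ones: 0)
  rows 120-127 [x1,x2,x3,x4=1111]: 00000000  (ones: 0)
Satisfying assignments = 0+0+0+0+0+0+0+0+0+0+0+0+0+0+0+0 = 0

0


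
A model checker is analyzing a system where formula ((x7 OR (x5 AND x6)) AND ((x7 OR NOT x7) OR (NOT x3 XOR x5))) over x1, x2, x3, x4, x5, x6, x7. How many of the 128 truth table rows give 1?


Formula: ((x7 OR (x5 AND x6)) AND ((x7 OR NOT x7) OR (NOT x3 XOR x5))) over 7 vars (128 rows)
Evaluate each row (x1, x2, x3, x4, x5, x6, x7 as bits, MSB first):
  row 0 [0000000]: ((0 OR (0 AND 0)) AND ((0 OR NOT 0) OR (NOT 0 XOR 0))) -> 0
  row 1 [0000001]: ((1 OR (0 AND 0)) AND ((1 OR NOT 1) OR (NOT 0 XOR 0))) -> 1
  row 2 [0000010]: ((0 OR (0 AND 1)) AND ((0 OR NOT 0) OR (NOT 0 XOR 0))) -> 0
  row 3 [0000011]: ((1 OR (0 AND 1)) AND ((1 OR NOT 1) OR (NOT 0 XOR 0))) -> 1
  row 4 [0000100]: ((0 OR (1 AND 0)) AND ((0 OR NOT 0) OR (NOT 0 XOR 1))) -> 0
  (every remaining row is evaluated the same way; all 128 results are listed next)
Full result column, 8 rows per line (x1,x2,x3,x4 fixed per line; x5,x6,x7 runs 000..111 left to right):
  rows 0-7 [x1,x2,x3,x4=0000]: 01010111  (ones: 5)
  rows 8-15 [x1,x2,x3,x4=0001]: 01010111  (ones: 5)
  rows 16-23 [x1,x2,x3,x4=0010]: 01010111  (ones: 5)
  rows 24-31 [x1,x2,x3,x4=0011]: 01010111  (ones: 5)
  rows 32-39 [x1,x2,x3,x4=0100]: 01010111  (ones: 5)
  rows 40-47 [x1,x2,x3,x4=0101]: 01010111  (ones: 5)
  rows 48-55 [x1,x2,x3,x4=0110]: 01010111  (ones: 5)
  rows 56-63 [x1,x2,x3,x4=0111]: 01010111  (ones: 5)
  rows 64-71 [x1,x2,x3,x4=1000]: 01010111  (ones: 5)
  rows 72-79 [x1,x2,x3,x4=1001]: 01010111  (ones: 5)
  rows 80-87 [x1,x2,x3,x4=1010]: 01010111  (ones: 5)
  rows 88-95 [x1,x2,x3,x4=1011]: 01010111  (ones: 5)
  rows 96-103 [x1,x2,x3,x4=1100]: 01010111  (ones: 5)
  rows 104-111 [x1,x2,x3,x4=1101]: 01010111  (ones: 5)
  rows 112-119 [x1,x2,x3,x4=1110]: 01010111  (ones: 5)
  rows 120-127 [x1,x2,x3,x4=1111]: 01010111  (ones: 5)
Count of 1-rows = 5+5+5+5+5+5+5+5+5+5+5+5+5+5+5+5 = 80

80


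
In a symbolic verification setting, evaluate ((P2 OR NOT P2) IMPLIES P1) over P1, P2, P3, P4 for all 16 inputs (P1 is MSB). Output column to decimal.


Formula: ((P2 OR NOT P2) IMPLIES P1) over P1, P2, P3, P4 (16 rows)
Evaluate each row (bits = P1,P2,P3,P4, MSB first):
  row 0 [0000]: ((0 OR NOT 0) IMPLIES 0) -> 0
  row 1 [0001]: ((0 OR NOT 0) IMPLIES 0) -> 0
  row 2 [0010]: ((0 OR NOT 0) IMPLIES 0) -> 0
  row 3 [0011]: ((0 OR NOT 0) IMPLIES 0) -> 0
  row 4 [0100]: ((1 OR NOT 1) IMPLIES 0) -> 0
  row 5 [0101]: ((1 OR NOT 1) IMPLIES 0) -> 0
  row 6 [0110]: ((1 OR NOT 1) IMPLIES 0) -> 0
  row 7 [0111]: ((1 OR NOT 1) IMPLIES 0) -> 0
  row 8 [1000]: ((0 OR NOT 0) IMPLIES 1) -> 1
  row 9 [1001]: ((0 OR NOT 0) IMPLIES 1) -> 1
  row 10 [1010]: ((0 OR NOT 0) IMPLIES 1) -> 1
  row 11 [1011]: ((0 OR NOT 0) IMPLIES 1) -> 1
  row 12 [1100]: ((1 OR NOT 1) IMPLIES 1) -> 1
  row 13 [1101]: ((1 OR NOT 1) IMPLIES 1) -> 1
  row 14 [1110]: ((1 OR NOT 1) IMPLIES 1) -> 1
  row 15 [1111]: ((1 OR NOT 1) IMPLIES 1) -> 1
Full result column, 4 rows per line (P1,P2 fixed per line; P3,P4 runs 00..11 left to right):
  rows 0-3 [P1,P2=00]: 0000  = hex 0
  rows 4-7 [P1,P2=01]: 0000  = hex 0
  rows 8-11 [P1,P2=10]: 1111  = hex F
  rows 12-15 [P1,P2=11]: 1111  = hex F
Output column (row 0 .. row 15) = 0000000011111111
Output column grouped in 4s = 0000 0000 1111 1111 = 0x00FF
Convert to decimal digit by digit (value = value*16 + digit):
  0 -> 0
  0*16 + 0 = 0
  0*16 + 15 (F) = 15
  15*16 + 15 (F) = 255
Decimal = 255

255


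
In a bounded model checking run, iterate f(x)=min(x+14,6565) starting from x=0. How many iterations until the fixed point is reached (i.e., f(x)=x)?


Step 1: x=0, cap=6565, increment=14
Step 2: x grows by 14 each step until capped at 6565; fixed point is x=6565
Step 3: iterations = ceil(6565/14) = 469

469


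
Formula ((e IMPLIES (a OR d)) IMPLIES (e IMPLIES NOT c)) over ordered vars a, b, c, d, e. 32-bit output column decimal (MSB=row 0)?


Formula: ((e IMPLIES (a OR d)) IMPLIES (e IMPLIES NOT c)) over a, b, c, d, e (32 rows)
Evaluate each row (bits = a,b,c,d,e, MSB first):
  row 0 [00000]: ((0 IMPLIES (0 OR 0)) IMPLIES (0 IMPLIES NOT 0)) -> 1
  row 1 [00001]: ((1 IMPLIES (0 OR 0)) IMPLIES (1 IMPLIES NOT 0)) -> 1
  row 2 [00010]: ((0 IMPLIES (0 OR 1)) IMPLIES (0 IMPLIES NOT 0)) -> 1
  row 3 [00011]: ((1 IMPLIES (0 OR 1)) IMPLIES (1 IMPLIES NOT 0)) -> 1
  row 4 [00100]: ((0 IMPLIES (0 OR 0)) IMPLIES (0 IMPLIES NOT 1)) -> 1
  row 5 [00101]: ((1 IMPLIES (0 OR 0)) IMPLIES (1 IMPLIES NOT 1)) -> 1
  row 6 [00110]: ((0 IMPLIES (0 OR 1)) IMPLIES (0 IMPLIES NOT 1)) -> 1
  row 7 [00111]: ((1 IMPLIES (0 OR 1)) IMPLIES (1 IMPLIES NOT 1)) -> 0
  row 8 [01000]: ((0 IMPLIES (0 OR 0)) IMPLIES (0 IMPLIES NOT 0)) -> 1
  row 9 [01001]: ((1 IMPLIES (0 OR 0)) IMPLIES (1 IMPLIES NOT 0)) -> 1
  row 10 [01010]: ((0 IMPLIES (0 OR 1)) IMPLIES (0 IMPLIES NOT 0)) -> 1
  row 11 [01011]: ((1 IMPLIES (0 OR 1)) IMPLIES (1 IMPLIES NOT 0)) -> 1
  row 12 [01100]: ((0 IMPLIES (0 OR 0)) IMPLIES (0 IMPLIES NOT 1)) -> 1
  row 13 [01101]: ((1 IMPLIES (0 OR 0)) IMPLIES (1 IMPLIES NOT 1)) -> 1
  row 14 [01110]: ((0 IMPLIES (0 OR 1)) IMPLIES (0 IMPLIES NOT 1)) -> 1
  row 15 [01111]: ((1 IMPLIES (0 OR 1)) IMPLIES (1 IMPLIES NOT 1)) -> 0
  row 16 [10000]: ((0 IMPLIES (1 OR 0)) IMPLIES (0 IMPLIES NOT 0)) -> 1
  row 17 [10001]: ((1 IMPLIES (1 OR 0)) IMPLIES (1 IMPLIES NOT 0)) -> 1
  row 18 [10010]: ((0 IMPLIES (1 OR 1)) IMPLIES (0 IMPLIES NOT 0)) -> 1
  row 19 [10011]: ((1 IMPLIES (1 OR 1)) IMPLIES (1 IMPLIES NOT 0)) -> 1
  row 20 [10100]: ((0 IMPLIES (1 OR 0)) IMPLIES (0 IMPLIES NOT 1)) -> 1
  row 21 [10101]: ((1 IMPLIES (1 OR 0)) IMPLIES (1 IMPLIES NOT 1)) -> 0
  row 22 [10110]: ((0 IMPLIES (1 OR 1)) IMPLIES (0 IMPLIES NOT 1)) -> 1
  row 23 [10111]: ((1 IMPLIES (1 OR 1)) IMPLIES (1 IMPLIES NOT 1)) -> 0
  row 24 [11000]: ((0 IMPLIES (1 OR 0)) IMPLIES (0 IMPLIES NOT 0)) -> 1
  row 25 [11001]: ((1 IMPLIES (1 OR 0)) IMPLIES (1 IMPLIES NOT 0)) -> 1
  row 26 [11010]: ((0 IMPLIES (1 OR 1)) IMPLIES (0 IMPLIES NOT 0)) -> 1
  row 27 [11011]: ((1 IMPLIES (1 OR 1)) IMPLIES (1 IMPLIES NOT 0)) -> 1
  row 28 [11100]: ((0 IMPLIES (1 OR 0)) IMPLIES (0 IMPLIES NOT 1)) -> 1
  row 29 [11101]: ((1 IMPLIES (1 OR 0)) IMPLIES (1 IMPLIES NOT 1)) -> 0
  row 30 [11110]: ((0 IMPLIES (1 OR 1)) IMPLIES (0 IMPLIES NOT 1)) -> 1
  row 31 [11111]: ((1 IMPLIES (1 OR 1)) IMPLIES (1 IMPLIES NOT 1)) -> 0
Full result column, 4 rows per line (a,b,c fixed per line; d,e runs 00..11 left to right):
  rows 0-3 [a,b,c=000]: 1111  = hex F
  rows 4-7 [a,b,c=001]: 1110  = hex E
  rows 8-11 [a,b,c=010]: 1111  = hex F
  rows 12-15 [a,b,c=011]: 1110  = hex E
  rows 16-19 [a,b,c=100]: 1111  = hex F
  rows 20-23 [a,b,c=101]: 1010  = hex A
  rows 24-27 [a,b,c=110]: 1111  = hex F
  rows 28-31 [a,b,c=111]: 1010  = hex A
Output column (row 0 .. row 31) = 11111110111111101111101011111010
Output column grouped in 4s = 1111 1110 1111 1110 1111 1010 1111 1010 = 0xFEFEFAFA
Convert to decimal digit by digit (value = value*16 + digit):
  F -> 15
  15*16 + 14 (E) = 254
  254*16 + 15 (F) = 4079
  4079*16 + 14 (E) = 65278
  65278*16 + 15 (F) = 1044463
  1044463*16 + 10 (A) = 16711418
  16711418*16 + 15 (F) = 267382703
  267382703*16 + 10 (A) = 4278123258
Decimal = 4278123258

4278123258


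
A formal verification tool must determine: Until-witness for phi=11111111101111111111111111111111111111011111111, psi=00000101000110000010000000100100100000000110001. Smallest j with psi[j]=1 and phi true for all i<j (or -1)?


(phi U psi) at 0: need smallest j with psi[j]=1 and phi[i]=1 for all i in [0,j).
Scan from step 0:
  step 0: phi=1, psi=0 -> continue
  step 1: phi=1, psi=0 -> continue
  step 2: phi=1, psi=0 -> continue
  step 3: phi=1, psi=0 -> continue
  step 5: psi=1 and phi held for [0,5) -> witness found
Witness step = 5

5


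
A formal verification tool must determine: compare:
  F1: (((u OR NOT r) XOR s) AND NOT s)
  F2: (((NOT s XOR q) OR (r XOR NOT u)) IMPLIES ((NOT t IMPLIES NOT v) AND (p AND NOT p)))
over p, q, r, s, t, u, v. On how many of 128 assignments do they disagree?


F1 = (((u OR NOT r) XOR s) AND NOT s)
F2 = (((NOT s XOR q) OR (r XOR NOT u)) IMPLIES ((NOT t IMPLIES NOT v) AND (p AND NOT p)))
Evaluate both on each of 128 rows (bits = p,q,r,s,t,u,v):
  row 0 [0000000]: F1=1 F2=0 (differ) -> 1
  row 1 [0000001]: F1=1 F2=0 (differ) -> 1
  row 2 [0000010]: F1=1 F2=0 (differ) -> 1
  row 3 [0000011]: F1=1 F2=0 (differ) -> 1
  row 4 [0000100]: F1=1 F2=0 (differ) -> 1
  (every remaining row is evaluated the same way; all 128 results are listed next)
Full result column, 8 rows per line (p,q,r,s fixed per line; t,u,v runs 000..111 left to right):
  rows 0-7 [p,q,r,s=0000]: 11111111  (ones: 8)
  rows 8-15 [p,q,r,s=0001]: 00110011  (ones: 4)
  rows 16-23 [p,q,r,s=0010]: 00110011  (ones: 4)
  rows 24-31 [p,q,r,s=0011]: 11001100  (ones: 4)
  rows 32-39 [p,q,r,s=0100]: 11001100  (ones: 4)
  rows 40-47 [p,q,r,s=0101]: 00000000  (ones: 0)
  rows 48-55 [p,q,r,s=0110]: 11111111  (ones: 8)
  rows 56-63 [p,q,r,s=0111]: 00000000  (ones: 0)
  rows 64-71 [p,q,r,s=1000]: 11111111  (ones: 8)
  rows 72-79 [p,q,r,s=1001]: 00110011  (ones: 4)
  rows 80-87 [p,q,r,s=1010]: 00110011  (ones: 4)
  rows 88-95 [p,q,r,s=1011]: 11001100  (ones: 4)
  rows 96-103 [p,q,r,s=1100]: 11001100  (ones: 4)
  rows 104-111 [p,q,r,s=1101]: 00000000  (ones: 0)
  rows 112-119 [p,q,r,s=1110]: 11111111  (ones: 8)
  rows 120-127 [p,q,r,s=1111]: 00000000  (ones: 0)
Disagreements = 8+4+4+4+4+0+8+0+8+4+4+4+4+0+8+0 = 64

64


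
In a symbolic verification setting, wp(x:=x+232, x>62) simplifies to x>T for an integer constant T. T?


Formula: wp(x:=E, P) = P[E/x] (substitute E for x in postcondition)
Step 1: Postcondition: x>62
Step 2: Substitute x+232 for x: x+232>62
Step 3: Solve for x: x > 62-232 = -170

-170


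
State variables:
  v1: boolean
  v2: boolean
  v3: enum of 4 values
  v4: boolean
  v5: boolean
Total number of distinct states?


State space = product of domain sizes of all variables.
Domain sizes:
  v1 (boolean): 2
  v2 (boolean): 2
  v3 (enum of 4 values): 4
  v4 (boolean): 2
  v5 (boolean): 2
Product = 2 * 2 * 4 * 2 * 2 = 64

64


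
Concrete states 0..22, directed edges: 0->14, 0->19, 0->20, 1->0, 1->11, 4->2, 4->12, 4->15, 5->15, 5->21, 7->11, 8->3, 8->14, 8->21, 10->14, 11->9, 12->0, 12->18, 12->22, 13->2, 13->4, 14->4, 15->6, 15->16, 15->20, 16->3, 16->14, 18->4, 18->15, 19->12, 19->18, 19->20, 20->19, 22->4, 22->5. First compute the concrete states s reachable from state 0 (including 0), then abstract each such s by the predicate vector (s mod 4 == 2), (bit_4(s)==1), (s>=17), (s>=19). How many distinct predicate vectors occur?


BFS from 0:
Concrete reachable: {0, 2, 3, 4, 5, 6, 12, 14, 15, 16, 18, 19, 20, 21, 22}
Abstract via predicates (s mod 4 == 2), (bit_4(s)==1), (s>=17), (s>=19):
  (0,0,0,0) <- {0, 3, 4, 5, 12, 15}
  (0,1,0,0) <- {16}
  (0,1,1,1) <- {19, 20, 21}
  (1,0,0,0) <- {2, 6, 14}
  (1,1,1,0) <- {18}
  (1,1,1,1) <- {22}
Distinct abstract states = 6

6


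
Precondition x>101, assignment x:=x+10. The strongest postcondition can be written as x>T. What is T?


Formula: sp(P, x:=E) = exists old_x. (x = E[old_x/x]) AND P[old_x/x] (old_x is the value of x before the assignment; eliminate old_x by solving x = E[old_x/x] for old_x)
Step 1: Precondition P: x>101, i.e. old_x > 101
Step 2: Assignment gives x = old_x + 10, so old_x = x - 10
Step 3: Substitute into P: x - 10 > 101
Step 4: Simplify: x > 101+10 = 111

111


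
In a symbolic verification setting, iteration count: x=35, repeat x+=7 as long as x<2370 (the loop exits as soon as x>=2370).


Step 1: x goes from 35 toward 2370 by 7; the body runs while x<2370, so iterations = ceil((bound-start)/step)
Step 2: Distance=2335
Step 3: ceil(2335/7)=334

334


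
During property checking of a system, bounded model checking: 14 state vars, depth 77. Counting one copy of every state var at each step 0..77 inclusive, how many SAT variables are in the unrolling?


BMC unrolls to depth k, creating one copy of each state var for steps 0..k.
Step count = 77 + 1 = 78 (steps 0 through 77)
Vars per step = 14
Total = 14 * 78 = 1092

1092


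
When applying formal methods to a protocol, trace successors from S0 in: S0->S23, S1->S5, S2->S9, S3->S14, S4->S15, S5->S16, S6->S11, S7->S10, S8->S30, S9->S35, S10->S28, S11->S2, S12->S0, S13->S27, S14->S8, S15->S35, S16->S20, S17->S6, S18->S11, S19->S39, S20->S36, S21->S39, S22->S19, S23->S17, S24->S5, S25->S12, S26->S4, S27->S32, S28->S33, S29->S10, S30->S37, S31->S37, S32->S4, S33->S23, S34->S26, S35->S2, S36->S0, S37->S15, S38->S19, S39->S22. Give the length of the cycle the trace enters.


Trace from S0 until a state repeats:
  S0 -> S23 -> S17 -> S6 -> S11 -> S2 -> S9 -> S35 -> S2
S2 first seen at step 5, revisited at step 8.
Cycle length = 8 - 5 = 3

3


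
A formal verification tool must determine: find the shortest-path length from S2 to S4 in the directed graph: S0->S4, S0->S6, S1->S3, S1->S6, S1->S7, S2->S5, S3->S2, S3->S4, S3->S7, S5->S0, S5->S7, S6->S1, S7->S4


BFS layer-by-layer from S2:
  dist 0: {S2}
  dist 1: {S5}
  dist 2: {S0, S7}
  dist 3: {S4, S6}
  -> S4 reached at distance 3
Shortest path length = 3

3


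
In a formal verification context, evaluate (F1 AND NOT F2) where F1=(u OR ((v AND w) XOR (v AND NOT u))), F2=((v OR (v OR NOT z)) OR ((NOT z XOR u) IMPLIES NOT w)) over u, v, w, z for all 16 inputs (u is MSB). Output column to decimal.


F1 = (u OR ((v AND w) XOR (v AND NOT u)))
F2 = ((v OR (v OR NOT z)) OR ((NOT z XOR u) IMPLIES NOT w))
Counterexample to F1=>F2 is where F1=1 and F2=0.
Evaluate each row (bits = u,v,w,z, MSB first):
  row 0 [0000]: F1=0 F2=1 -> F1&~F2 -> 0
  row 1 [0001]: F1=0 F2=1 -> F1&~F2 -> 0
  row 2 [0010]: F1=0 F2=1 -> F1&~F2 -> 0
  row 3 [0011]: F1=0 F2=1 -> F1&~F2 -> 0
  row 4 [0100]: F1=1 F2=1 -> F1&~F2 -> 0
  row 5 [0101]: F1=1 F2=1 -> F1&~F2 -> 0
  row 6 [0110]: F1=0 F2=1 -> F1&~F2 -> 0
  row 7 [0111]: F1=0 F2=1 -> F1&~F2 -> 0
  row 8 [1000]: F1=1 F2=1 -> F1&~F2 -> 0
  row 9 [1001]: F1=1 F2=1 -> F1&~F2 -> 0
  row 10 [1010]: F1=1 F2=1 -> F1&~F2 -> 0
  row 11 [1011]: F1=1 F2=0 -> F1&~F2 -> 1
  row 12 [1100]: F1=1 F2=1 -> F1&~F2 -> 0
  row 13 [1101]: F1=1 F2=1 -> F1&~F2 -> 0
  row 14 [1110]: F1=1 F2=1 -> F1&~F2 -> 0
  row 15 [1111]: F1=1 F2=1 -> F1&~F2 -> 0
Full result column, 4 rows per line (u,v fixed per line; w,z runs 00..11 left to right):
  rows 0-3 [u,v=00]: 0000  = hex 0
  rows 4-7 [u,v=01]: 0000  = hex 0
  rows 8-11 [u,v=10]: 0001  = hex 1
  rows 12-15 [u,v=11]: 0000  = hex 0
Counterexample vector (row 0 .. row 15) = 0000000000010000
Output column grouped in 4s = 0000 0000 0001 0000 = 0x0010
Convert to decimal digit by digit (value = value*16 + digit):
  0 -> 0
  0*16 + 0 = 0
  0*16 + 1 = 1
  1*16 + 0 = 16
Decimal = 16

16


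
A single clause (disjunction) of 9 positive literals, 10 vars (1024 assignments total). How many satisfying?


Step 1: Total=2^10=1024
Step 2: Unsat when all 9 false: 2^1=2
Step 3: Sat=1024-2=1022

1022


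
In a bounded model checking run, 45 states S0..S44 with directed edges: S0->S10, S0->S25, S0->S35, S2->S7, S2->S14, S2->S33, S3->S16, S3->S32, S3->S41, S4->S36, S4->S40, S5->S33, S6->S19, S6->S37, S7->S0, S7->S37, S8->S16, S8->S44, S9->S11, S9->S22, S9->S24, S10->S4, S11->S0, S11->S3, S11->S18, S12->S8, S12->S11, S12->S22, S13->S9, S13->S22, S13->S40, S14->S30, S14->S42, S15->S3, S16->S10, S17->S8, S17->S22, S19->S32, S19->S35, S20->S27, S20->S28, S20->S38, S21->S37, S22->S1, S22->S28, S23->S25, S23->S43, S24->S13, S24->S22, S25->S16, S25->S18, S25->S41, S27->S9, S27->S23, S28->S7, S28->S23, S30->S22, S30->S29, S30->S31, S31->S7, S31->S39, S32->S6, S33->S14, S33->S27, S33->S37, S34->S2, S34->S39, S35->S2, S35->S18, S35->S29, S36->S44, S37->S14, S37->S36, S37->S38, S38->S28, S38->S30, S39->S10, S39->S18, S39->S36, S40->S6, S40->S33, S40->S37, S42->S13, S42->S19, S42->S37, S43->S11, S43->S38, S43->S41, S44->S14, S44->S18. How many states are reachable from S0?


BFS from S0:
  layer 0: {S0}
  layer 1: {S10, S25, S35}
  layer 2: {S2, S4, S16, S18, S29, S41}
  layer 3: {S7, S14, S33, S36, S40}
  layer 4: {S6, S27, S30, S37, S42, S44}
  layer 5: {S9, S13, S19, S22, S23, S31, S38}
  layer 6: {S1, S11, S24, S28, S32, S39, S43}
  layer 7: {S3}
Reachable set: {S0, S1, S2, S3, S4, S6, S7, S9, S10, S11, S13, S14, S16, S18, S19, S22, S23, S24, S25, S27, S28, S29, S30, S31, S32, S33, S35, S36, S37, S38, S39, S40, S41, S42, S43, S44}
Count = 36

36


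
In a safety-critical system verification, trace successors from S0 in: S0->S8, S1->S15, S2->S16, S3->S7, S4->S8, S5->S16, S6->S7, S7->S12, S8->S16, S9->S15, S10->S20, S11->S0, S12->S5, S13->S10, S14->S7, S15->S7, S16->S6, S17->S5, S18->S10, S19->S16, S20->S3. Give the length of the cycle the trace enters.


Trace from S0 until a state repeats:
  S0 -> S8 -> S16 -> S6 -> S7 -> S12 -> S5 -> S16
S16 first seen at step 2, revisited at step 7.
Cycle length = 7 - 2 = 5

5


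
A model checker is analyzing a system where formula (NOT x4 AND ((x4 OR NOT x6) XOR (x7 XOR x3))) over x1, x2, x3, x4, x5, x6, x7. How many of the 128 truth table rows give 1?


Formula: (NOT x4 AND ((x4 OR NOT x6) XOR (x7 XOR x3))) over 7 vars (128 rows)
Evaluate each row (x1, x2, x3, x4, x5, x6, x7 as bits, MSB first):
  row 0 [0000000]: (NOT 0 AND ((0 OR NOT 0) XOR (0 XOR 0))) -> 1
  row 1 [0000001]: (NOT 0 AND ((0 OR NOT 0) XOR (1 XOR 0))) -> 0
  row 2 [0000010]: (NOT 0 AND ((0 OR NOT 1) XOR (0 XOR 0))) -> 0
  row 3 [0000011]: (NOT 0 AND ((0 OR NOT 1) XOR (1 XOR 0))) -> 1
  row 4 [0000100]: (NOT 0 AND ((0 OR NOT 0) XOR (0 XOR 0))) -> 1
  (every remaining row is evaluated the same way; all 128 results are listed next)
Full result column, 8 rows per line (x1,x2,x3,x4 fixed per line; x5,x6,x7 runs 000..111 left to right):
  rows 0-7 [x1,x2,x3,x4=0000]: 10011001  (ones: 4)
  rows 8-15 [x1,x2,x3,x4=0001]: 00000000  (ones: 0)
  rows 16-23 [x1,x2,x3,x4=0010]: 01100110  (ones: 4)
  rows 24-31 [x1,x2,x3,x4=0011]: 00000000  (ones: 0)
  rows 32-39 [x1,x2,x3,x4=0100]: 10011001  (ones: 4)
  rows 40-47 [x1,x2,x3,x4=0101]: 00000000  (ones: 0)
  rows 48-55 [x1,x2,x3,x4=0110]: 01100110  (ones: 4)
  rows 56-63 [x1,x2,x3,x4=0111]: 00000000  (ones: 0)
  rows 64-71 [x1,x2,x3,x4=1000]: 10011001  (ones: 4)
  rows 72-79 [x1,x2,x3,x4=1001]: 00000000  (ones: 0)
  rows 80-87 [x1,x2,x3,x4=1010]: 01100110  (ones: 4)
  rows 88-95 [x1,x2,x3,x4=1011]: 00000000  (ones: 0)
  rows 96-103 [x1,x2,x3,x4=1100]: 10011001  (ones: 4)
  rows 104-111 [x1,x2,x3,x4=1101]: 00000000  (ones: 0)
  rows 112-119 [x1,x2,x3,x4=1110]: 01100110  (ones: 4)
  rows 120-127 [x1,x2,x3,x4=1111]: 00000000  (ones: 0)
Count of 1-rows = 4+0+4+0+4+0+4+0+4+0+4+0+4+0+4+0 = 32

32


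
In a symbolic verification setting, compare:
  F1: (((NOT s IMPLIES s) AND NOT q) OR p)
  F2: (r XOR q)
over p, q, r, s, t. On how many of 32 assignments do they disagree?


F1 = (((NOT s IMPLIES s) AND NOT q) OR p)
F2 = (r XOR q)
Evaluate both on each of 32 rows (bits = p,q,r,s,t):
  row 0 [00000]: F1=0 F2=0 -> 0
  row 1 [00001]: F1=0 F2=0 -> 0
  row 2 [00010]: F1=1 F2=0 (differ) -> 1
  row 3 [00011]: F1=1 F2=0 (differ) -> 1
  row 4 [00100]: F1=0 F2=1 (differ) -> 1
  row 5 [00101]: F1=0 F2=1 (differ) -> 1
  row 6 [00110]: F1=1 F2=1 -> 0
  row 7 [00111]: F1=1 F2=1 -> 0
  row 8 [01000]: F1=0 F2=1 (differ) -> 1
  row 9 [01001]: F1=0 F2=1 (differ) -> 1
  row 10 [01010]: F1=0 F2=1 (differ) -> 1
  row 11 [01011]: F1=0 F2=1 (differ) -> 1
  row 12 [01100]: F1=0 F2=0 -> 0
  row 13 [01101]: F1=0 F2=0 -> 0
  row 14 [01110]: F1=0 F2=0 -> 0
  row 15 [01111]: F1=0 F2=0 -> 0
  row 16 [10000]: F1=1 F2=0 (differ) -> 1
  row 17 [10001]: F1=1 F2=0 (differ) -> 1
  row 18 [10010]: F1=1 F2=0 (differ) -> 1
  row 19 [10011]: F1=1 F2=0 (differ) -> 1
  row 20 [10100]: F1=1 F2=1 -> 0
  row 21 [10101]: F1=1 F2=1 -> 0
  row 22 [10110]: F1=1 F2=1 -> 0
  row 23 [10111]: F1=1 F2=1 -> 0
  row 24 [11000]: F1=1 F2=1 -> 0
  row 25 [11001]: F1=1 F2=1 -> 0
  row 26 [11010]: F1=1 F2=1 -> 0
  row 27 [11011]: F1=1 F2=1 -> 0
  row 28 [11100]: F1=1 F2=0 (differ) -> 1
  row 29 [11101]: F1=1 F2=0 (differ) -> 1
  row 30 [11110]: F1=1 F2=0 (differ) -> 1
  row 31 [11111]: F1=1 F2=0 (differ) -> 1
Full result column, 8 rows per line (p,q fixed per line; r,s,t runs 000..111 left to right):
  rows 0-7 [p,q=00]: 00111100  (ones: 4)
  rows 8-15 [p,q=01]: 11110000  (ones: 4)
  rows 16-23 [p,q=10]: 11110000  (ones: 4)
  rows 24-31 [p,q=11]: 00001111  (ones: 4)
Disagreements = 4+4+4+4 = 16

16


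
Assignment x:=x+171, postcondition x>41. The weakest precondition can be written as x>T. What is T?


Formula: wp(x:=E, P) = P[E/x] (substitute E for x in postcondition)
Step 1: Postcondition: x>41
Step 2: Substitute x+171 for x: x+171>41
Step 3: Solve for x: x > 41-171 = -130

-130


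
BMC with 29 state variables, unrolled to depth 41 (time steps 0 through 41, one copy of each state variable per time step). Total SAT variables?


BMC unrolls to depth k, creating one copy of each state var for steps 0..k.
Step count = 41 + 1 = 42 (steps 0 through 41)
Vars per step = 29
Total = 29 * 42 = 1218

1218


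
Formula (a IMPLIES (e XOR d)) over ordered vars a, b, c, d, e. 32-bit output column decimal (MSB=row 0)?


Formula: (a IMPLIES (e XOR d)) over a, b, c, d, e (32 rows)
Evaluate each row (bits = a,b,c,d,e, MSB first):
  row 0 [00000]: (0 IMPLIES (0 XOR 0)) -> 1
  row 1 [00001]: (0 IMPLIES (1 XOR 0)) -> 1
  row 2 [00010]: (0 IMPLIES (0 XOR 1)) -> 1
  row 3 [00011]: (0 IMPLIES (1 XOR 1)) -> 1
  row 4 [00100]: (0 IMPLIES (0 XOR 0)) -> 1
  row 5 [00101]: (0 IMPLIES (1 XOR 0)) -> 1
  row 6 [00110]: (0 IMPLIES (0 XOR 1)) -> 1
  row 7 [00111]: (0 IMPLIES (1 XOR 1)) -> 1
  row 8 [01000]: (0 IMPLIES (0 XOR 0)) -> 1
  row 9 [01001]: (0 IMPLIES (1 XOR 0)) -> 1
  row 10 [01010]: (0 IMPLIES (0 XOR 1)) -> 1
  row 11 [01011]: (0 IMPLIES (1 XOR 1)) -> 1
  row 12 [01100]: (0 IMPLIES (0 XOR 0)) -> 1
  row 13 [01101]: (0 IMPLIES (1 XOR 0)) -> 1
  row 14 [01110]: (0 IMPLIES (0 XOR 1)) -> 1
  row 15 [01111]: (0 IMPLIES (1 XOR 1)) -> 1
  row 16 [10000]: (1 IMPLIES (0 XOR 0)) -> 0
  row 17 [10001]: (1 IMPLIES (1 XOR 0)) -> 1
  row 18 [10010]: (1 IMPLIES (0 XOR 1)) -> 1
  row 19 [10011]: (1 IMPLIES (1 XOR 1)) -> 0
  row 20 [10100]: (1 IMPLIES (0 XOR 0)) -> 0
  row 21 [10101]: (1 IMPLIES (1 XOR 0)) -> 1
  row 22 [10110]: (1 IMPLIES (0 XOR 1)) -> 1
  row 23 [10111]: (1 IMPLIES (1 XOR 1)) -> 0
  row 24 [11000]: (1 IMPLIES (0 XOR 0)) -> 0
  row 25 [11001]: (1 IMPLIES (1 XOR 0)) -> 1
  row 26 [11010]: (1 IMPLIES (0 XOR 1)) -> 1
  row 27 [11011]: (1 IMPLIES (1 XOR 1)) -> 0
  row 28 [11100]: (1 IMPLIES (0 XOR 0)) -> 0
  row 29 [11101]: (1 IMPLIES (1 XOR 0)) -> 1
  row 30 [11110]: (1 IMPLIES (0 XOR 1)) -> 1
  row 31 [11111]: (1 IMPLIES (1 XOR 1)) -> 0
Full result column, 4 rows per line (a,b,c fixed per line; d,e runs 00..11 left to right):
  rows 0-3 [a,b,c=000]: 1111  = hex F
  rows 4-7 [a,b,c=001]: 1111  = hex F
  rows 8-11 [a,b,c=010]: 1111  = hex F
  rows 12-15 [a,b,c=011]: 1111  = hex F
  rows 16-19 [a,b,c=100]: 0110  = hex 6
  rows 20-23 [a,b,c=101]: 0110  = hex 6
  rows 24-27 [a,b,c=110]: 0110  = hex 6
  rows 28-31 [a,b,c=111]: 0110  = hex 6
Output column (row 0 .. row 31) = 11111111111111110110011001100110
Output column grouped in 4s = 1111 1111 1111 1111 0110 0110 0110 0110 = 0xFFFF6666
Convert to decimal digit by digit (value = value*16 + digit):
  F -> 15
  15*16 + 15 (F) = 255
  255*16 + 15 (F) = 4095
  4095*16 + 15 (F) = 65535
  65535*16 + 6 = 1048566
  1048566*16 + 6 = 16777062
  16777062*16 + 6 = 268432998
  268432998*16 + 6 = 4294927974
Decimal = 4294927974

4294927974


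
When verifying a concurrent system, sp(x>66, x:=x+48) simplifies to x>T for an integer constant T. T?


Formula: sp(P, x:=E) = exists old_x. (x = E[old_x/x]) AND P[old_x/x] (old_x is the value of x before the assignment; eliminate old_x by solving x = E[old_x/x] for old_x)
Step 1: Precondition P: x>66, i.e. old_x > 66
Step 2: Assignment gives x = old_x + 48, so old_x = x - 48
Step 3: Substitute into P: x - 48 > 66
Step 4: Simplify: x > 66+48 = 114

114


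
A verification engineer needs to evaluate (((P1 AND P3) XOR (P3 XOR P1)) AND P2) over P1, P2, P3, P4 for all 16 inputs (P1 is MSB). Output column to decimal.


Formula: (((P1 AND P3) XOR (P3 XOR P1)) AND P2) over P1, P2, P3, P4 (16 rows)
Evaluate each row (bits = P1,P2,P3,P4, MSB first):
  row 0 [0000]: (((0 AND 0) XOR (0 XOR 0)) AND 0) -> 0
  row 1 [0001]: (((0 AND 0) XOR (0 XOR 0)) AND 0) -> 0
  row 2 [0010]: (((0 AND 1) XOR (1 XOR 0)) AND 0) -> 0
  row 3 [0011]: (((0 AND 1) XOR (1 XOR 0)) AND 0) -> 0
  row 4 [0100]: (((0 AND 0) XOR (0 XOR 0)) AND 1) -> 0
  row 5 [0101]: (((0 AND 0) XOR (0 XOR 0)) AND 1) -> 0
  row 6 [0110]: (((0 AND 1) XOR (1 XOR 0)) AND 1) -> 1
  row 7 [0111]: (((0 AND 1) XOR (1 XOR 0)) AND 1) -> 1
  row 8 [1000]: (((1 AND 0) XOR (0 XOR 1)) AND 0) -> 0
  row 9 [1001]: (((1 AND 0) XOR (0 XOR 1)) AND 0) -> 0
  row 10 [1010]: (((1 AND 1) XOR (1 XOR 1)) AND 0) -> 0
  row 11 [1011]: (((1 AND 1) XOR (1 XOR 1)) AND 0) -> 0
  row 12 [1100]: (((1 AND 0) XOR (0 XOR 1)) AND 1) -> 1
  row 13 [1101]: (((1 AND 0) XOR (0 XOR 1)) AND 1) -> 1
  row 14 [1110]: (((1 AND 1) XOR (1 XOR 1)) AND 1) -> 1
  row 15 [1111]: (((1 AND 1) XOR (1 XOR 1)) AND 1) -> 1
Full result column, 4 rows per line (P1,P2 fixed per line; P3,P4 runs 00..11 left to right):
  rows 0-3 [P1,P2=00]: 0000  = hex 0
  rows 4-7 [P1,P2=01]: 0011  = hex 3
  rows 8-11 [P1,P2=10]: 0000  = hex 0
  rows 12-15 [P1,P2=11]: 1111  = hex F
Output column (row 0 .. row 15) = 0000001100001111
Output column grouped in 4s = 0000 0011 0000 1111 = 0x030F
Convert to decimal digit by digit (value = value*16 + digit):
  0 -> 0
  0*16 + 3 = 3
  3*16 + 0 = 48
  48*16 + 15 (F) = 783
Decimal = 783

783


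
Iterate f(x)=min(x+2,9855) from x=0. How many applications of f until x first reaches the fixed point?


Step 1: x=0, cap=9855, increment=2
Step 2: x grows by 2 each step until capped at 9855; fixed point is x=9855
Step 3: iterations = ceil(9855/2) = 4928

4928


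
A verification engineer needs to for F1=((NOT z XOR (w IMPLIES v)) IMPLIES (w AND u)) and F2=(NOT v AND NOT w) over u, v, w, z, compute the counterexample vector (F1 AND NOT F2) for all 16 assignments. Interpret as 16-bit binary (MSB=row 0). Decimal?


F1 = ((NOT z XOR (w IMPLIES v)) IMPLIES (w AND u))
F2 = (NOT v AND NOT w)
Counterexample to F1=>F2 is where F1=1 and F2=0.
Evaluate each row (bits = u,v,w,z, MSB first):
  row 0 [0000]: F1=1 F2=1 -> F1&~F2 -> 0
  row 1 [0001]: F1=0 F2=1 -> F1&~F2 -> 0
  row 2 [0010]: F1=0 F2=0 -> F1&~F2 -> 0
  row 3 [0011]: F1=1 F2=0 -> F1&~F2 -> 1
  row 4 [0100]: F1=1 F2=0 -> F1&~F2 -> 1
  row 5 [0101]: F1=0 F2=0 -> F1&~F2 -> 0
  row 6 [0110]: F1=1 F2=0 -> F1&~F2 -> 1
  row 7 [0111]: F1=0 F2=0 -> F1&~F2 -> 0
  row 8 [1000]: F1=1 F2=1 -> F1&~F2 -> 0
  row 9 [1001]: F1=0 F2=1 -> F1&~F2 -> 0
  row 10 [1010]: F1=1 F2=0 -> F1&~F2 -> 1
  row 11 [1011]: F1=1 F2=0 -> F1&~F2 -> 1
  row 12 [1100]: F1=1 F2=0 -> F1&~F2 -> 1
  row 13 [1101]: F1=0 F2=0 -> F1&~F2 -> 0
  row 14 [1110]: F1=1 F2=0 -> F1&~F2 -> 1
  row 15 [1111]: F1=1 F2=0 -> F1&~F2 -> 1
Full result column, 4 rows per line (u,v fixed per line; w,z runs 00..11 left to right):
  rows 0-3 [u,v=00]: 0001  = hex 1
  rows 4-7 [u,v=01]: 1010  = hex A
  rows 8-11 [u,v=10]: 0011  = hex 3
  rows 12-15 [u,v=11]: 1011  = hex B
Counterexample vector (row 0 .. row 15) = 0001101000111011
Output column grouped in 4s = 0001 1010 0011 1011 = 0x1A3B
Convert to decimal digit by digit (value = value*16 + digit):
  1 -> 1
  1*16 + 10 (A) = 26
  26*16 + 3 = 419
  419*16 + 11 (B) = 6715
Decimal = 6715

6715


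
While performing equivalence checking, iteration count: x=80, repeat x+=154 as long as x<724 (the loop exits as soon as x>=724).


Step 1: x goes from 80 toward 724 by 154; the body runs while x<724, so iterations = ceil((bound-start)/step)
Step 2: Distance=644
Step 3: ceil(644/154)=5

5


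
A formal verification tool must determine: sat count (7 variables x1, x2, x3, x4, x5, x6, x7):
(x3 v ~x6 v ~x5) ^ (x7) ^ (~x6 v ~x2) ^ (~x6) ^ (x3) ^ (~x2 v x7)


CNF with 6 clauses over 7 vars (128 assignments).
An assignment satisfies CNF iff every clause has >=1 true literal.
Check each row (bits = x1,x2,x3,x4,x5,x6,x7; clause T/F shown):
  row 0 [0000000]: clauses=TFTTFT -> 0
  row 1 [0000001]: clauses=TTTTFT -> 0
  row 2 [0000010]: clauses=TFTFFT -> 0
  row 3 [0000011]: clauses=TTTFFT -> 0
  row 4 [0000100]: clauses=TFTTFT -> 0
  (every remaining row is evaluated the same way; all 128 results are listed next)
Full result column, 8 rows per line (x1,x2,x3,x4 fixed per line; x5,x6,x7 runs 000..111 left to right):
  rows 0-7 [x1,x2,x3,x4=0000]: 00000000  (ones: 0)
  rows 8-15 [x1,x2,x3,x4=0001]: 00000000  (ones: 0)
  rows 16-23 [x1,x2,x3,x4=0010]: 01000100  (ones: 2)
  rows 24-31 [x1,x2,x3,x4=0011]: 01000100  (ones: 2)
  rows 32-39 [x1,x2,x3,x4=0100]: 00000000  (ones: 0)
  rows 40-47 [x1,x2,x3,x4=0101]: 00000000  (ones: 0)
  rows 48-55 [x1,x2,x3,x4=0110]: 01000100  (ones: 2)
  rows 56-63 [x1,x2,x3,x4=0111]: 01000100  (ones: 2)
  rows 64-71 [x1,x2,x3,x4=1000]: 00000000  (ones: 0)
  rows 72-79 [x1,x2,x3,x4=1001]: 00000000  (ones: 0)
  rows 80-87 [x1,x2,x3,x4=1010]: 01000100  (ones: 2)
  rows 88-95 [x1,x2,x3,x4=1011]: 01000100  (ones: 2)
  rows 96-103 [x1,x2,x3,x4=1100]: 00000000  (ones: 0)
  rows 104-111 [x1,x2,x3,x4=1101]: 00000000  (ones: 0)
  rows 112-119 [x1,x2,x3,x4=1110]: 01000100  (ones: 2)
  rows 120-127 [x1,x2,x3,x4=1111]: 01000100  (ones: 2)
Satisfying assignments = 0+0+2+2+0+0+2+2+0+0+2+2+0+0+2+2 = 16

16


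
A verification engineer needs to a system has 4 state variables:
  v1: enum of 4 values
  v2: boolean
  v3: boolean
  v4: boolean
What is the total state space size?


State space = product of domain sizes of all variables.
Domain sizes:
  v1 (enum of 4 values): 4
  v2 (boolean): 2
  v3 (boolean): 2
  v4 (boolean): 2
Product = 4 * 2 * 2 * 2 = 32

32


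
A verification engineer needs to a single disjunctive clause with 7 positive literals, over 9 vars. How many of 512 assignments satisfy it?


Step 1: Total=2^9=512
Step 2: Unsat when all 7 false: 2^2=4
Step 3: Sat=512-4=508

508


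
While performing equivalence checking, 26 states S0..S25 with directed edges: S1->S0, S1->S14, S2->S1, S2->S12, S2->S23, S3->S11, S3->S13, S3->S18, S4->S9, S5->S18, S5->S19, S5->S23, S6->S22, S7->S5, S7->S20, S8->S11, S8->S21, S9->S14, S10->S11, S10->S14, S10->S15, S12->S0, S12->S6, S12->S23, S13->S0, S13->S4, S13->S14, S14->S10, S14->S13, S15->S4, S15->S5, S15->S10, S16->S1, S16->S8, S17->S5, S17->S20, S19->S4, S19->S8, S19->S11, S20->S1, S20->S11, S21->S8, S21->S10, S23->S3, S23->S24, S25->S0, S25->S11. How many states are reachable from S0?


BFS from S0:
  layer 0: {S0}
Reachable set: {S0}
Count = 1

1


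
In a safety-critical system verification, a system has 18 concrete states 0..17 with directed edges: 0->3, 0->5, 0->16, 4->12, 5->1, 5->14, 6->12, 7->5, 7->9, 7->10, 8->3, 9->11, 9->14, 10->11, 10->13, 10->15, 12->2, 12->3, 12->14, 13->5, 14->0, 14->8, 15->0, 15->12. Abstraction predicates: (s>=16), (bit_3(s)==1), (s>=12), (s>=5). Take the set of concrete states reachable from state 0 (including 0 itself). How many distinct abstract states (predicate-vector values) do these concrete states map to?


BFS from 0:
Concrete reachable: {0, 1, 3, 5, 8, 14, 16}
Abstract via predicates (s>=16), (bit_3(s)==1), (s>=12), (s>=5):
  (0,0,0,0) <- {0, 1, 3}
  (0,0,0,1) <- {5}
  (0,1,0,1) <- {8}
  (0,1,1,1) <- {14}
  (1,0,1,1) <- {16}
Distinct abstract states = 5

5


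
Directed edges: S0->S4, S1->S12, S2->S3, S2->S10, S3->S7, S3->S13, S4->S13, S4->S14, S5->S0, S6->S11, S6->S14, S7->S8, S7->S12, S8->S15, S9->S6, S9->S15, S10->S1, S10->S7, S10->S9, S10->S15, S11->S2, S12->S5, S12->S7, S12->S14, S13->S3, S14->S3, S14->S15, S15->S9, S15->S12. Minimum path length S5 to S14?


BFS layer-by-layer from S5:
  dist 0: {S5}
  dist 1: {S0}
  dist 2: {S4}
  dist 3: {S13, S14}
  -> S14 reached at distance 3
Shortest path length = 3

3


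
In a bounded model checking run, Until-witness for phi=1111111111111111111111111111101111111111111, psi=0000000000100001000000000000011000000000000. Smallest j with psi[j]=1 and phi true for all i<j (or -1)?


(phi U psi) at 0: need smallest j with psi[j]=1 and phi[i]=1 for all i in [0,j).
Scan from step 0:
  step 0: phi=1, psi=0 -> continue
  step 1: phi=1, psi=0 -> continue
  step 2: phi=1, psi=0 -> continue
  step 3: phi=1, psi=0 -> continue
  step 10: psi=1 and phi held for [0,10) -> witness found
Witness step = 10

10


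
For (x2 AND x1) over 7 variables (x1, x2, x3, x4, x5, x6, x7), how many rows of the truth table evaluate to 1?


Formula: (x2 AND x1) over 7 vars (128 rows)
Evaluate each row (x1, x2, x3, x4, x5, x6, x7 as bits, MSB first):
  row 0 [0000000]: (0 AND 0) -> 0
  row 1 [0000001]: (0 AND 0) -> 0
  row 2 [0000010]: (0 AND 0) -> 0
  row 3 [0000011]: (0 AND 0) -> 0
  row 4 [0000100]: (0 AND 0) -> 0
  (every remaining row is evaluated the same way; all 128 results are listed next)
Full result column, 8 rows per line (x1,x2,x3,x4 fixed per line; x5,x6,x7 runs 000..111 left to right):
  rows 0-7 [x1,x2,x3,x4=0000]: 00000000  (ones: 0)
  rows 8-15 [x1,x2,x3,x4=0001]: 00000000  (ones: 0)
  rows 16-23 [x1,x2,x3,x4=0010]: 00000000  (ones: 0)
  rows 24-31 [x1,x2,x3,x4=0011]: 00000000  (ones: 0)
  rows 32-39 [x1,x2,x3,x4=0100]: 00000000  (ones: 0)
  rows 40-47 [x1,x2,x3,x4=0101]: 00000000  (ones: 0)
  rows 48-55 [x1,x2,x3,x4=0110]: 00000000  (ones: 0)
  rows 56-63 [x1,x2,x3,x4=0111]: 00000000  (ones: 0)
  rows 64-71 [x1,x2,x3,x4=1000]: 00000000  (ones: 0)
  rows 72-79 [x1,x2,x3,x4=1001]: 00000000  (ones: 0)
  rows 80-87 [x1,x2,x3,x4=1010]: 00000000  (ones: 0)
  rows 88-95 [x1,x2,x3,x4=1011]: 00000000  (ones: 0)
  rows 96-103 [x1,x2,x3,x4=1100]: 11111111  (ones: 8)
  rows 104-111 [x1,x2,x3,x4=1101]: 11111111  (ones: 8)
  rows 112-119 [x1,x2,x3,x4=1110]: 11111111  (ones: 8)
  rows 120-127 [x1,x2,x3,x4=1111]: 11111111  (ones: 8)
Count of 1-rows = 0+0+0+0+0+0+0+0+0+0+0+0+8+8+8+8 = 32

32
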